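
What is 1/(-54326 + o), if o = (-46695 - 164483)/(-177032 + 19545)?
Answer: -14317/777766144 ≈ -1.8408e-5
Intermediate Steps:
o = 19198/14317 (o = -211178/(-157487) = -211178*(-1/157487) = 19198/14317 ≈ 1.3409)
1/(-54326 + o) = 1/(-54326 + 19198/14317) = 1/(-777766144/14317) = -14317/777766144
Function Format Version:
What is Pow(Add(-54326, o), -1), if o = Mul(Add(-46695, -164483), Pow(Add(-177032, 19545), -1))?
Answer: Rational(-14317, 777766144) ≈ -1.8408e-5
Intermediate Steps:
o = Rational(19198, 14317) (o = Mul(-211178, Pow(-157487, -1)) = Mul(-211178, Rational(-1, 157487)) = Rational(19198, 14317) ≈ 1.3409)
Pow(Add(-54326, o), -1) = Pow(Add(-54326, Rational(19198, 14317)), -1) = Pow(Rational(-777766144, 14317), -1) = Rational(-14317, 777766144)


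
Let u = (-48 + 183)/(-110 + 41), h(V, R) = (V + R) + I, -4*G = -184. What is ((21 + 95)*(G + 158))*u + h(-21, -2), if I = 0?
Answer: -1065409/23 ≈ -46322.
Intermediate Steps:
G = 46 (G = -¼*(-184) = 46)
h(V, R) = R + V (h(V, R) = (V + R) + 0 = (R + V) + 0 = R + V)
u = -45/23 (u = 135/(-69) = 135*(-1/69) = -45/23 ≈ -1.9565)
((21 + 95)*(G + 158))*u + h(-21, -2) = ((21 + 95)*(46 + 158))*(-45/23) + (-2 - 21) = (116*204)*(-45/23) - 23 = 23664*(-45/23) - 23 = -1064880/23 - 23 = -1065409/23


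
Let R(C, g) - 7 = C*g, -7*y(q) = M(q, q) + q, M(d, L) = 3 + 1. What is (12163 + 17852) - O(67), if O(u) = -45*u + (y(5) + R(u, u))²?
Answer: -988301899/49 ≈ -2.0169e+7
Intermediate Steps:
M(d, L) = 4
y(q) = -4/7 - q/7 (y(q) = -(4 + q)/7 = -4/7 - q/7)
R(C, g) = 7 + C*g
O(u) = (40/7 + u²)² - 45*u (O(u) = -45*u + ((-4/7 - ⅐*5) + (7 + u*u))² = -45*u + ((-4/7 - 5/7) + (7 + u²))² = -45*u + (-9/7 + (7 + u²))² = -45*u + (40/7 + u²)² = (40/7 + u²)² - 45*u)
(12163 + 17852) - O(67) = (12163 + 17852) - (-45*67 + (40 + 7*67²)²/49) = 30015 - (-3015 + (40 + 7*4489)²/49) = 30015 - (-3015 + (40 + 31423)²/49) = 30015 - (-3015 + (1/49)*31463²) = 30015 - (-3015 + (1/49)*989920369) = 30015 - (-3015 + 989920369/49) = 30015 - 1*989772634/49 = 30015 - 989772634/49 = -988301899/49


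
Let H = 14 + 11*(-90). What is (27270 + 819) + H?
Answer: 27113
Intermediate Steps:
H = -976 (H = 14 - 990 = -976)
(27270 + 819) + H = (27270 + 819) - 976 = 28089 - 976 = 27113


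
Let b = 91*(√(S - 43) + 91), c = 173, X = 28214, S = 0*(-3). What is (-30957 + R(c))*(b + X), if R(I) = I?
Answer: -1123462080 - 2801344*I*√43 ≈ -1.1235e+9 - 1.837e+7*I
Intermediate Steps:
S = 0
b = 8281 + 91*I*√43 (b = 91*(√(0 - 43) + 91) = 91*(√(-43) + 91) = 91*(I*√43 + 91) = 91*(91 + I*√43) = 8281 + 91*I*√43 ≈ 8281.0 + 596.73*I)
(-30957 + R(c))*(b + X) = (-30957 + 173)*((8281 + 91*I*√43) + 28214) = -30784*(36495 + 91*I*√43) = -1123462080 - 2801344*I*√43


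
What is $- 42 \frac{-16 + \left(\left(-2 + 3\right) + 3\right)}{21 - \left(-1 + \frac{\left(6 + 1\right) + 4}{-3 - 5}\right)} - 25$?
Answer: $- \frac{643}{187} \approx -3.4385$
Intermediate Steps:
$- 42 \frac{-16 + \left(\left(-2 + 3\right) + 3\right)}{21 - \left(-1 + \frac{\left(6 + 1\right) + 4}{-3 - 5}\right)} - 25 = - 42 \frac{-16 + \left(1 + 3\right)}{21 - \left(-1 + \frac{7 + 4}{-8}\right)} - 25 = - 42 \frac{-16 + 4}{21 - \left(-1 + 11 \left(- \frac{1}{8}\right)\right)} - 25 = - 42 \left(- \frac{12}{21 + \left(\left(-1\right) \left(- \frac{11}{8}\right) + 1\right)}\right) - 25 = - 42 \left(- \frac{12}{21 + \left(\frac{11}{8} + 1\right)}\right) - 25 = - 42 \left(- \frac{12}{21 + \frac{19}{8}}\right) - 25 = - 42 \left(- \frac{12}{\frac{187}{8}}\right) - 25 = - 42 \left(\left(-12\right) \frac{8}{187}\right) - 25 = \left(-42\right) \left(- \frac{96}{187}\right) - 25 = \frac{4032}{187} - 25 = - \frac{643}{187}$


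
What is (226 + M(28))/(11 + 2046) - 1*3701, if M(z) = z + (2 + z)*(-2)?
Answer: -7612763/2057 ≈ -3700.9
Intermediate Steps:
M(z) = -4 - z (M(z) = z + (-4 - 2*z) = -4 - z)
(226 + M(28))/(11 + 2046) - 1*3701 = (226 + (-4 - 1*28))/(11 + 2046) - 1*3701 = (226 + (-4 - 28))/2057 - 3701 = (226 - 32)*(1/2057) - 3701 = 194*(1/2057) - 3701 = 194/2057 - 3701 = -7612763/2057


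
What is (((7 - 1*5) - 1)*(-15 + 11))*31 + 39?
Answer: -85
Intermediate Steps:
(((7 - 1*5) - 1)*(-15 + 11))*31 + 39 = (((7 - 5) - 1)*(-4))*31 + 39 = ((2 - 1)*(-4))*31 + 39 = (1*(-4))*31 + 39 = -4*31 + 39 = -124 + 39 = -85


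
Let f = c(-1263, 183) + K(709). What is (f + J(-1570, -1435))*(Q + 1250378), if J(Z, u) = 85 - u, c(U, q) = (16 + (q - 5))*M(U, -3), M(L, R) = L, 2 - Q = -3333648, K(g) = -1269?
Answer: -1122037117588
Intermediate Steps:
Q = 3333650 (Q = 2 - 1*(-3333648) = 2 + 3333648 = 3333650)
c(U, q) = U*(11 + q) (c(U, q) = (16 + (q - 5))*U = (16 + (-5 + q))*U = (11 + q)*U = U*(11 + q))
f = -246291 (f = -1263*(11 + 183) - 1269 = -1263*194 - 1269 = -245022 - 1269 = -246291)
(f + J(-1570, -1435))*(Q + 1250378) = (-246291 + (85 - 1*(-1435)))*(3333650 + 1250378) = (-246291 + (85 + 1435))*4584028 = (-246291 + 1520)*4584028 = -244771*4584028 = -1122037117588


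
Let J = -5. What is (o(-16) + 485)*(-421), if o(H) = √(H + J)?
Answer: -204185 - 421*I*√21 ≈ -2.0419e+5 - 1929.3*I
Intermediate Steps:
o(H) = √(-5 + H) (o(H) = √(H - 5) = √(-5 + H))
(o(-16) + 485)*(-421) = (√(-5 - 16) + 485)*(-421) = (√(-21) + 485)*(-421) = (I*√21 + 485)*(-421) = (485 + I*√21)*(-421) = -204185 - 421*I*√21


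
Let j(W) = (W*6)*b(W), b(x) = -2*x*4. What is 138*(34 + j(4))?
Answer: -101292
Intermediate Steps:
b(x) = -8*x
j(W) = -48*W**2 (j(W) = (W*6)*(-8*W) = (6*W)*(-8*W) = -48*W**2)
138*(34 + j(4)) = 138*(34 - 48*4**2) = 138*(34 - 48*16) = 138*(34 - 768) = 138*(-734) = -101292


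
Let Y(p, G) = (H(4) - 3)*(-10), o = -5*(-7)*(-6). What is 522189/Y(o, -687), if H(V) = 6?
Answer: -174063/10 ≈ -17406.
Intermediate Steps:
o = -210 (o = 35*(-6) = -210)
Y(p, G) = -30 (Y(p, G) = (6 - 3)*(-10) = 3*(-10) = -30)
522189/Y(o, -687) = 522189/(-30) = 522189*(-1/30) = -174063/10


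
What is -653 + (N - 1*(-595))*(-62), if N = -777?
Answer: 10631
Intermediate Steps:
-653 + (N - 1*(-595))*(-62) = -653 + (-777 - 1*(-595))*(-62) = -653 + (-777 + 595)*(-62) = -653 - 182*(-62) = -653 + 11284 = 10631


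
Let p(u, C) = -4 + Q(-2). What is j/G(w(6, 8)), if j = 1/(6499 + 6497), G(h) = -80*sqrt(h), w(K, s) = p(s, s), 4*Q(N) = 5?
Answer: I*sqrt(11)/5718240 ≈ 5.8001e-7*I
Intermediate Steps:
Q(N) = 5/4 (Q(N) = (1/4)*5 = 5/4)
p(u, C) = -11/4 (p(u, C) = -4 + 5/4 = -11/4)
w(K, s) = -11/4
j = 1/12996 ≈ 7.6947e-5
j/G(w(6, 8)) = 1/(12996*((-40*I*sqrt(11)))) = (I*sqrt(11)/440)/12996 = I*sqrt(11)/5718240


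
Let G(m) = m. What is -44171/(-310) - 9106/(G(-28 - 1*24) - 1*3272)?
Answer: 18705908/128805 ≈ 145.23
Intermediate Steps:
-44171/(-310) - 9106/(G(-28 - 1*24) - 1*3272) = -44171/(-310) - 9106/((-28 - 1*24) - 1*3272) = -44171*(-1/310) - 9106/((-28 - 24) - 3272) = 44171/310 - 9106/(-52 - 3272) = 44171/310 - 9106/(-3324) = 44171/310 - 9106*(-1/3324) = 44171/310 + 4553/1662 = 18705908/128805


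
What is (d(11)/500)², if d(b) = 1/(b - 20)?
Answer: 1/20250000 ≈ 4.9383e-8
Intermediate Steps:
d(b) = 1/(-20 + b)
(d(11)/500)² = (1/((-20 + 11)*500))² = ((1/500)/(-9))² = (-⅑*1/500)² = (-1/4500)² = 1/20250000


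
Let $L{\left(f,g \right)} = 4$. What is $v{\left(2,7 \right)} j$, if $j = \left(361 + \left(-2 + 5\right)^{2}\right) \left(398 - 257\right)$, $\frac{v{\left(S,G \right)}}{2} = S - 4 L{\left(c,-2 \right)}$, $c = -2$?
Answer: $-1460760$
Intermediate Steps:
$v{\left(S,G \right)} = -32 + 2 S$ ($v{\left(S,G \right)} = 2 \left(S - 16\right) = 2 \left(-16 + S\right) = -32 + 2 S$)
$j = 52170$ ($j = \left(361 + 3^{2}\right) 141 = \left(361 + 9\right) 141 = 370 \cdot 141 = 52170$)
$v{\left(2,7 \right)} j = \left(-32 + 2 \cdot 2\right) 52170 = \left(-32 + 4\right) 52170 = \left(-28\right) 52170 = -1460760$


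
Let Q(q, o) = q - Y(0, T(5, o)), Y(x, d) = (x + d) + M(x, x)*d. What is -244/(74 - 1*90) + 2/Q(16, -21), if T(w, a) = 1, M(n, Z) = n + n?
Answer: 923/60 ≈ 15.383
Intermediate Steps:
M(n, Z) = 2*n
Y(x, d) = d + x + 2*d*x (Y(x, d) = (x + d) + (2*x)*d = (d + x) + 2*d*x = d + x + 2*d*x)
Q(q, o) = -1 + q (Q(q, o) = q - (1 + 0 + 2*1*0) = q - (1 + 0 + 0) = q - 1*1 = q - 1 = -1 + q)
-244/(74 - 1*90) + 2/Q(16, -21) = -244/(74 - 1*90) + 2/(-1 + 16) = -244/(74 - 90) + 2/15 = -244/(-16) + 2*(1/15) = -244*(-1/16) + 2/15 = 61/4 + 2/15 = 923/60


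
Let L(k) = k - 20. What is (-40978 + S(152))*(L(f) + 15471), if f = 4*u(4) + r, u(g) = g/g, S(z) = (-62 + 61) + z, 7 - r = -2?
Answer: -631348728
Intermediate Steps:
r = 9 (r = 7 - 1*(-2) = 7 + 2 = 9)
S(z) = -1 + z
u(g) = 1
f = 13 (f = 4*1 + 9 = 4 + 9 = 13)
L(k) = -20 + k
(-40978 + S(152))*(L(f) + 15471) = (-40978 + (-1 + 152))*((-20 + 13) + 15471) = (-40978 + 151)*(-7 + 15471) = -40827*15464 = -631348728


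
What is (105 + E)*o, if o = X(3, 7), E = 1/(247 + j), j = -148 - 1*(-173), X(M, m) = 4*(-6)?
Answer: -85683/34 ≈ -2520.1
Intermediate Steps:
X(M, m) = -24
j = 25 (j = -148 + 173 = 25)
E = 1/272 (E = 1/(247 + 25) = 1/272 ≈ 0.0036765)
o = -24
(105 + E)*o = (105 + 1/272)*(-24) = (28561/272)*(-24) = -85683/34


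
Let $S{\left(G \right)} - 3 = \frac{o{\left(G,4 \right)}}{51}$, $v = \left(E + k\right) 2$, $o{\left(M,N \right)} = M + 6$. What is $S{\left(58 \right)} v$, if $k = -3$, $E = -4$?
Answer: $- \frac{3038}{51} \approx -59.569$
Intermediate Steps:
$o{\left(M,N \right)} = 6 + M$
$v = -14$ ($v = \left(-4 - 3\right) 2 = \left(-7\right) 2 = -14$)
$S{\left(G \right)} = \frac{53}{17} + \frac{G}{51}$ ($S{\left(G \right)} = 3 + \frac{6 + G}{51} = 3 + \left(6 + G\right) \frac{1}{51} = 3 + \left(\frac{2}{17} + \frac{G}{51}\right) = \frac{53}{17} + \frac{G}{51}$)
$S{\left(58 \right)} v = \left(\frac{53}{17} + \frac{1}{51} \cdot 58\right) \left(-14\right) = \left(\frac{53}{17} + \frac{58}{51}\right) \left(-14\right) = \frac{217}{51} \left(-14\right) = - \frac{3038}{51}$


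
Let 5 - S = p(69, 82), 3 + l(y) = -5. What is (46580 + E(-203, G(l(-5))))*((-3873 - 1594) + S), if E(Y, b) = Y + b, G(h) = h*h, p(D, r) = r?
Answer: -257468904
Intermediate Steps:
l(y) = -8 (l(y) = -3 - 5 = -8)
G(h) = h²
S = -77 (S = 5 - 1*82 = 5 - 82 = -77)
(46580 + E(-203, G(l(-5))))*((-3873 - 1594) + S) = (46580 + (-203 + (-8)²))*((-3873 - 1594) - 77) = (46580 + (-203 + 64))*(-5467 - 77) = (46580 - 139)*(-5544) = 46441*(-5544) = -257468904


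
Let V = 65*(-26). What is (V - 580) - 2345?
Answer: -4615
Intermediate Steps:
V = -1690
(V - 580) - 2345 = (-1690 - 580) - 2345 = -2270 - 2345 = -4615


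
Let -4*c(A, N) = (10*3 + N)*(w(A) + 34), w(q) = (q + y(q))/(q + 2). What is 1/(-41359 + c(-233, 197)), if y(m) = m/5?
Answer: -385/16692518 ≈ -2.3064e-5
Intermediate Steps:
y(m) = m/5 (y(m) = m*(1/5) = m/5)
w(q) = 6*q/(5*(2 + q)) (w(q) = (q + q/5)/(q + 2) = (6*q/5)/(2 + q) = 6*q/(5*(2 + q)))
c(A, N) = -(30 + N)*(34 + 6*A/(5*(2 + A)))/4 (c(A, N) = -(10*3 + N)*(6*A/(5*(2 + A)) + 34)/4 = -(30 + N)*(34 + 6*A/(5*(2 + A)))/4)
1/(-41359 + c(-233, 197)) = 1/(-41359 + (-2550 - 1320*(-233) - 85*197 - 44*(-233)*197)/(5*(2 - 233))) = 1/(-41359 + (1/5)*(-2550 + 307560 - 16745 + 2019644)/(-231)) = 1/(-41359 + (1/5)*(-1/231)*2307909) = 1/(-41359 - 769303/385) = 1/(-16692518/385) = -385/16692518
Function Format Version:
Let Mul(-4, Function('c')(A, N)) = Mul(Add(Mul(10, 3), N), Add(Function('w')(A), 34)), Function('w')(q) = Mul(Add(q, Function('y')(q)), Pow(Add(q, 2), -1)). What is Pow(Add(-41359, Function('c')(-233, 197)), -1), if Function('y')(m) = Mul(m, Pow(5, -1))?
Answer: Rational(-385, 16692518) ≈ -2.3064e-5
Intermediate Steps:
Function('y')(m) = Mul(Rational(1, 5), m) (Function('y')(m) = Mul(m, Rational(1, 5)) = Mul(Rational(1, 5), m))
Function('w')(q) = Mul(Rational(6, 5), q, Pow(Add(2, q), -1)) (Function('w')(q) = Mul(Add(q, Mul(Rational(1, 5), q)), Pow(Add(q, 2), -1)) = Mul(Mul(Rational(6, 5), q), Pow(Add(2, q), -1)) = Mul(Rational(6, 5), q, Pow(Add(2, q), -1)))
Function('c')(A, N) = Mul(Rational(-1, 4), Add(30, N), Add(34, Mul(Rational(6, 5), A, Pow(Add(2, A), -1)))) (Function('c')(A, N) = Mul(Rational(-1, 4), Mul(Add(Mul(10, 3), N), Add(Mul(Rational(6, 5), A, Pow(Add(2, A), -1)), 34))) = Mul(Rational(-1, 4), Mul(Add(30, N), Add(34, Mul(Rational(6, 5), A, Pow(Add(2, A), -1))))) = Mul(Rational(-1, 4), Add(30, N), Add(34, Mul(Rational(6, 5), A, Pow(Add(2, A), -1)))))
Pow(Add(-41359, Function('c')(-233, 197)), -1) = Pow(Add(-41359, Mul(Rational(1, 5), Pow(Add(2, -233), -1), Add(-2550, Mul(-1320, -233), Mul(-85, 197), Mul(-44, -233, 197)))), -1) = Pow(Add(-41359, Mul(Rational(1, 5), Pow(-231, -1), Add(-2550, 307560, -16745, 2019644))), -1) = Pow(Add(-41359, Mul(Rational(1, 5), Rational(-1, 231), 2307909)), -1) = Pow(Add(-41359, Rational(-769303, 385)), -1) = Pow(Rational(-16692518, 385), -1) = Rational(-385, 16692518)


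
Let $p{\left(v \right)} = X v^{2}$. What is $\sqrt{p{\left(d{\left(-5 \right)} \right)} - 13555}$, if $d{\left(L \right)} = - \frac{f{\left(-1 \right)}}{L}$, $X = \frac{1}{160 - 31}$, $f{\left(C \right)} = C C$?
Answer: $\frac{i \sqrt{5639218746}}{645} \approx 116.43 i$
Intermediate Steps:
$f{\left(C \right)} = C^{2}$
$X = \frac{1}{129} \approx 0.0077519$
$d{\left(L \right)} = - \frac{1}{L}$ ($d{\left(L \right)} = - \frac{\left(-1\right)^{2}}{L} = - \frac{1}{L}$)
$p{\left(v \right)} = \frac{v^{2}}{129}$
$\sqrt{p{\left(d{\left(-5 \right)} \right)} - 13555} = \sqrt{\frac{\left(- \frac{1}{-5}\right)^{2}}{129} - 13555} = \sqrt{\frac{\left(\left(-1\right) \left(- \frac{1}{5}\right)\right)^{2}}{129} - 13555} = \sqrt{\frac{1}{129 \cdot 25} - 13555} = \sqrt{\frac{1}{129} \cdot \frac{1}{25} - 13555} = \sqrt{\frac{1}{3225} - 13555} = \sqrt{- \frac{43714874}{3225}} = \frac{i \sqrt{5639218746}}{645}$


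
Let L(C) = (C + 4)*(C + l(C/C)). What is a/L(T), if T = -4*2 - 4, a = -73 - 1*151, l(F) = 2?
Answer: -14/5 ≈ -2.8000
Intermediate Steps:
a = -224 (a = -73 - 151 = -224)
T = -12 (T = -8 - 4 = -12)
L(C) = (2 + C)*(4 + C) (L(C) = (C + 4)*(C + 2) = (4 + C)*(2 + C) = (2 + C)*(4 + C))
a/L(T) = -224/(8 + (-12)² + 6*(-12)) = -224/(8 + 144 - 72) = -224/80 = -224*1/80 = -14/5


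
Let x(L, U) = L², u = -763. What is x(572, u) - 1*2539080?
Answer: -2211896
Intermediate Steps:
x(572, u) - 1*2539080 = 572² - 1*2539080 = 327184 - 2539080 = -2211896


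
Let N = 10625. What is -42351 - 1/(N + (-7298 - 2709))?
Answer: -26172919/618 ≈ -42351.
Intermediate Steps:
-42351 - 1/(N + (-7298 - 2709)) = -42351 - 1/(10625 + (-7298 - 2709)) = -42351 - 1/(10625 - 10007) = -42351 - 1/618 = -26172919/618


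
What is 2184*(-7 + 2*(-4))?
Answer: -32760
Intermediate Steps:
2184*(-7 + 2*(-4)) = 2184*(-7 - 8) = 2184*(-15) = -32760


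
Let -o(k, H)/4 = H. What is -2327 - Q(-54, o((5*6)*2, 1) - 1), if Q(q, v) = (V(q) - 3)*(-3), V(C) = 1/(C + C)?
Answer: -84097/36 ≈ -2336.0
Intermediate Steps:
o(k, H) = -4*H
V(C) = 1/(2*C)
Q(q, v) = 9 - 3/(2*q) (Q(q, v) = (1/(2*q) - 3)*(-3) = (-3 + 1/(2*q))*(-3) = 9 - 3/(2*q))
-2327 - Q(-54, o((5*6)*2, 1) - 1) = -2327 - (9 - 3/2/(-54)) = -2327 - (9 - 3/2*(-1/54)) = -2327 - (9 + 1/36) = -2327 - 1*325/36 = -2327 - 325/36 = -84097/36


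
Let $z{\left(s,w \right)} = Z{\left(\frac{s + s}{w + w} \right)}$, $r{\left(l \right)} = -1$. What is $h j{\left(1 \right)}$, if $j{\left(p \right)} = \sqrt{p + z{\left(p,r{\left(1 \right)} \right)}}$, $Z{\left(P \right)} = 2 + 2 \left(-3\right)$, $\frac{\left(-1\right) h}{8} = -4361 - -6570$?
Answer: $- 17672 i \sqrt{3} \approx - 30609.0 i$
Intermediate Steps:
$h = -17672$ ($h = - 8 \left(-4361 - -6570\right) = - 8 \left(-4361 + 6570\right) = \left(-8\right) 2209 = -17672$)
$Z{\left(P \right)} = -4$ ($Z{\left(P \right)} = 2 - 6 = -4$)
$z{\left(s,w \right)} = -4$
$j{\left(p \right)} = \sqrt{-4 + p}$ ($j{\left(p \right)} = \sqrt{p - 4} = \sqrt{-4 + p}$)
$h j{\left(1 \right)} = - 17672 \sqrt{-4 + 1} = - 17672 \sqrt{-3} = - 17672 i \sqrt{3}$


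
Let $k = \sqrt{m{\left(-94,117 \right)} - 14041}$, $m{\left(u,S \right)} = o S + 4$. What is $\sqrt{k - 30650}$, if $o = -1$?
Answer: $\sqrt{-30650 + i \sqrt{14154}} \approx 0.3398 + 175.07 i$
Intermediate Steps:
$m{\left(u,S \right)} = 4 - S$ ($m{\left(u,S \right)} = - S + 4 = 4 - S$)
$k = i \sqrt{14154}$ ($k = \sqrt{\left(4 - 117\right) - 14041} = \sqrt{-113 - 14041} = \sqrt{-14154} = i \sqrt{14154} \approx 118.97 i$)
$\sqrt{k - 30650} = \sqrt{i \sqrt{14154} - 30650} = \sqrt{-30650 + i \sqrt{14154}}$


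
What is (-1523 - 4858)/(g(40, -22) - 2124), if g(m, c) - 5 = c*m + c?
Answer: 2127/1007 ≈ 2.1122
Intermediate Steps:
g(m, c) = 5 + c + c*m (g(m, c) = 5 + (c*m + c) = 5 + (c + c*m) = 5 + c + c*m)
(-1523 - 4858)/(g(40, -22) - 2124) = (-1523 - 4858)/((5 - 22 - 22*40) - 2124) = -6381/((5 - 22 - 880) - 2124) = -6381/(-897 - 2124) = -6381/(-3021) = -6381*(-1/3021) = 2127/1007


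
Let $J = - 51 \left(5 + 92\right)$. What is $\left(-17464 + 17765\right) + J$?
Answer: $-4646$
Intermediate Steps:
$J = -4947$ ($J = \left(-51\right) 97 = -4947$)
$\left(-17464 + 17765\right) + J = \left(-17464 + 17765\right) - 4947 = 301 - 4947 = -4646$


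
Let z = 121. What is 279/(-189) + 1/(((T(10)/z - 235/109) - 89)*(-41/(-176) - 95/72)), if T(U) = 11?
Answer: -5785352101/3946127367 ≈ -1.4661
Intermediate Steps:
279/(-189) + 1/(((T(10)/z - 235/109) - 89)*(-41/(-176) - 95/72)) = 279/(-189) + 1/(((11/121 - 235/109) - 89)*(-41/(-176) - 95/72)) = 279*(-1/189) + 1/(((11*(1/121) - 235*1/109) - 89)*(-41*(-1/176) - 95*1/72)) = -31/21 + 1/(((1/11 - 235/109) - 89)*(41/176 - 95/72)) = -31/21 + 1/((-2476/1199 - 89)*(-1721/1584)) = -31/21 - 1584/1721/(-109187/1199) = -31/21 - 1199/109187*(-1584/1721) = -31/21 + 1899216/187910827 = -5785352101/3946127367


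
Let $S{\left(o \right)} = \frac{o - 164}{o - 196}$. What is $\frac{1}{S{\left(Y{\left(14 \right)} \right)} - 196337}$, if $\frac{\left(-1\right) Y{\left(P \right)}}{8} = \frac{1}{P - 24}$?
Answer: $- \frac{61}{11976506} \approx -5.0933 \cdot 10^{-6}$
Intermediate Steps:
$Y{\left(P \right)} = - \frac{8}{-24 + P}$ ($Y{\left(P \right)} = - \frac{8}{P - 24} = - \frac{8}{-24 + P}$)
$S{\left(o \right)} = \frac{-164 + o}{-196 + o}$
$\frac{1}{S{\left(Y{\left(14 \right)} \right)} - 196337} = \frac{1}{\frac{-164 - \frac{8}{-24 + 14}}{-196 - \frac{8}{-24 + 14}} - 196337} = \frac{1}{\frac{-164 - \frac{8}{-10}}{-196 - \frac{8}{-10}} - 196337} = \frac{1}{\frac{-164 - - \frac{4}{5}}{-196 - - \frac{4}{5}} - 196337} = \frac{1}{\frac{-164 + \frac{4}{5}}{-196 + \frac{4}{5}} - 196337} = \frac{1}{\frac{1}{- \frac{976}{5}} \left(- \frac{816}{5}\right) - 196337} = \frac{1}{\left(- \frac{5}{976}\right) \left(- \frac{816}{5}\right) - 196337} = \frac{1}{\frac{51}{61} - 196337} = \frac{1}{- \frac{11976506}{61}} = - \frac{61}{11976506}$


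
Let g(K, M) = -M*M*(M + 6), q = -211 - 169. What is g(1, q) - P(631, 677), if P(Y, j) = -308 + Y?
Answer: 54005277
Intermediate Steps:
q = -380
g(K, M) = -M²*(6 + M) (g(K, M) = -M*M*(6 + M) = -M²*(6 + M))
g(1, q) - P(631, 677) = (-380)²*(-6 - 1*(-380)) - (-308 + 631) = 144400*(-6 + 380) - 1*323 = 144400*374 - 323 = 54005600 - 323 = 54005277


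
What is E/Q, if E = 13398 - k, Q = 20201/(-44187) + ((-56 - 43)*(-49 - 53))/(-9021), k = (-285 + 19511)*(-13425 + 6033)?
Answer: -2697874490012130/29925407 ≈ -9.0153e+7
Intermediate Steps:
k = -142118592 (k = 19226*(-7392) = -142118592)
Q = -209477849/132870309 (Q = 20201*(-1/44187) - 99*(-102)*(-1/9021) = -20201/44187 + 10098*(-1/9021) = -20201/44187 - 3366/3007 = -209477849/132870309 ≈ -1.5766)
E = 142131990 (E = 13398 - 1*(-142118592) = 13398 + 142118592 = 142131990)
E/Q = 142131990/(-209477849/132870309) = 142131990*(-132870309/209477849) = -2697874490012130/29925407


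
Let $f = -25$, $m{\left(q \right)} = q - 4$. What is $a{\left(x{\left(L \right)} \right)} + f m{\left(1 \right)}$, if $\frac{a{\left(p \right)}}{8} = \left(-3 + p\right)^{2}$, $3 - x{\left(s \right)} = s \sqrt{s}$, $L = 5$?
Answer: $1075$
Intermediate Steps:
$x{\left(s \right)} = 3 - s^{\frac{3}{2}}$ ($x{\left(s \right)} = 3 - s \sqrt{s} = 3 - s^{\frac{3}{2}}$)
$a{\left(p \right)} = 8 \left(-3 + p\right)^{2}$
$m{\left(q \right)} = -4 + q$
$a{\left(x{\left(L \right)} \right)} + f m{\left(1 \right)} = 8 \left(-3 + \left(3 - 5^{\frac{3}{2}}\right)\right)^{2} - 25 \left(-4 + 1\right) = 8 \left(-3 + \left(3 - 5 \sqrt{5}\right)\right)^{2} - -75 = 8 \left(-3 + \left(3 - 5 \sqrt{5}\right)\right)^{2} + 75 = 8 \left(- 5 \sqrt{5}\right)^{2} + 75 = 8 \cdot 125 + 75 = 1000 + 75 = 1075$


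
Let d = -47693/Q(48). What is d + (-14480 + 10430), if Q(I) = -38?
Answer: -106207/38 ≈ -2794.9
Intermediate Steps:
d = 47693/38 (d = -47693/(-38) = -47693*(-1/38) = 47693/38 ≈ 1255.1)
d + (-14480 + 10430) = 47693/38 + (-14480 + 10430) = 47693/38 - 4050 = -106207/38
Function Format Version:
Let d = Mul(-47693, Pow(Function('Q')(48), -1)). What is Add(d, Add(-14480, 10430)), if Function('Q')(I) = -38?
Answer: Rational(-106207, 38) ≈ -2794.9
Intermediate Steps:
d = Rational(47693, 38) (d = Mul(-47693, Pow(-38, -1)) = Mul(-47693, Rational(-1, 38)) = Rational(47693, 38) ≈ 1255.1)
Add(d, Add(-14480, 10430)) = Add(Rational(47693, 38), Add(-14480, 10430)) = Add(Rational(47693, 38), -4050) = Rational(-106207, 38)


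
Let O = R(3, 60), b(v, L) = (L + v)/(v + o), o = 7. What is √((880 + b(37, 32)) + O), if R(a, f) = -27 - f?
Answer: √384571/22 ≈ 28.188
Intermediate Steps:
b(v, L) = (L + v)/(7 + v) (b(v, L) = (L + v)/(v + 7) = (L + v)/(7 + v))
O = -87 (O = -27 - 1*60 = -27 - 60 = -87)
√((880 + b(37, 32)) + O) = √((880 + (32 + 37)/(7 + 37)) - 87) = √((880 + 69/44) - 87) = √(38789/44 - 87) = √(34961/44) = √384571/22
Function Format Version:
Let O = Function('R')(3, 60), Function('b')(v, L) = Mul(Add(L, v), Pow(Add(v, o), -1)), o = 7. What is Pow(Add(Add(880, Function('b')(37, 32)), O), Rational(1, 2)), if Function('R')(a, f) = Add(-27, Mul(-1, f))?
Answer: Mul(Rational(1, 22), Pow(384571, Rational(1, 2))) ≈ 28.188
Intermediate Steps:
Function('b')(v, L) = Mul(Pow(Add(7, v), -1), Add(L, v)) (Function('b')(v, L) = Mul(Add(L, v), Pow(Add(v, 7), -1)) = Mul(Add(L, v), Pow(Add(7, v), -1)) = Mul(Pow(Add(7, v), -1), Add(L, v)))
O = -87 (O = Add(-27, Mul(-1, 60)) = Add(-27, -60) = -87)
Pow(Add(Add(880, Function('b')(37, 32)), O), Rational(1, 2)) = Pow(Add(Add(880, Mul(Pow(Add(7, 37), -1), Add(32, 37))), -87), Rational(1, 2)) = Pow(Add(Add(880, Mul(Pow(44, -1), 69)), -87), Rational(1, 2)) = Pow(Add(Add(880, Mul(Rational(1, 44), 69)), -87), Rational(1, 2)) = Pow(Add(Add(880, Rational(69, 44)), -87), Rational(1, 2)) = Pow(Add(Rational(38789, 44), -87), Rational(1, 2)) = Pow(Rational(34961, 44), Rational(1, 2)) = Mul(Rational(1, 22), Pow(384571, Rational(1, 2)))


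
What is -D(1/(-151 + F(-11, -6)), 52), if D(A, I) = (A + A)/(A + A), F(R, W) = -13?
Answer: -1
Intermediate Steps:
D(A, I) = 1 (D(A, I) = (2*A)/((2*A)) = (2*A)*(1/(2*A)) = 1)
-D(1/(-151 + F(-11, -6)), 52) = -1*1 = -1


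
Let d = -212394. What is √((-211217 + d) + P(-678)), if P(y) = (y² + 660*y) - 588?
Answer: I*√411995 ≈ 641.87*I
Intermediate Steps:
P(y) = -588 + y² + 660*y
√((-211217 + d) + P(-678)) = √((-211217 - 212394) + (-588 + (-678)² + 660*(-678))) = √(-423611 + (-588 + 459684 - 447480)) = √(-423611 + 11616) = √(-411995) = I*√411995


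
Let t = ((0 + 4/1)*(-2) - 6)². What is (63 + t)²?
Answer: 67081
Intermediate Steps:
t = 196 (t = ((0 + 4*1)*(-2) - 6)² = ((0 + 4)*(-2) - 6)² = (4*(-2) - 6)² = (-8 - 6)² = (-14)² = 196)
(63 + t)² = (63 + 196)² = 259² = 67081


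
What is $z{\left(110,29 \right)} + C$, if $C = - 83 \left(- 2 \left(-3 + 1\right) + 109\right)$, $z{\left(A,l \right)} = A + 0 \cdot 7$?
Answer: $-9269$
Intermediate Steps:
$z{\left(A,l \right)} = A$ ($z{\left(A,l \right)} = A + 0 = A$)
$C = -9379$ ($C = - 83 \left(\left(-2\right) \left(-2\right) + 109\right) = - 83 \left(4 + 109\right) = \left(-83\right) 113 = -9379$)
$z{\left(110,29 \right)} + C = 110 - 9379 = -9269$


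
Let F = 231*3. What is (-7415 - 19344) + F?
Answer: -26066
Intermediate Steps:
F = 693
(-7415 - 19344) + F = (-7415 - 19344) + 693 = -26759 + 693 = -26066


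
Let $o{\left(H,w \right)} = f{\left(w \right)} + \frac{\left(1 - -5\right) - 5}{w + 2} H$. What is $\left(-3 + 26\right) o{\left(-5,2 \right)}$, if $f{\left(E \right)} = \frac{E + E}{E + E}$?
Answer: $- \frac{23}{4} \approx -5.75$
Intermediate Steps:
$f{\left(E \right)} = 1$ ($f{\left(E \right)} = \frac{2 E}{2 E} = 2 E \frac{1}{2 E} = 1$)
$o{\left(H,w \right)} = 1 + \frac{H}{2 + w}$ ($o{\left(H,w \right)} = 1 + \frac{\left(1 - -5\right) - 5}{w + 2} H = 1 + \frac{\left(1 + 5\right) - 5}{2 + w} H = 1 + \frac{6 - 5}{2 + w} H = 1 + 1 \frac{1}{2 + w} H = 1 + \frac{H}{2 + w}$)
$\left(-3 + 26\right) o{\left(-5,2 \right)} = \left(-3 + 26\right) \frac{2 - 5 + 2}{2 + 2} = 23 \cdot \frac{1}{4} \left(-1\right) = 23 \left(- \frac{1}{4}\right) = - \frac{23}{4}$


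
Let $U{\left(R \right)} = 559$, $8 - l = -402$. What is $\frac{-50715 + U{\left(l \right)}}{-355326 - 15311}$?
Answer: $\frac{50156}{370637} \approx 0.13532$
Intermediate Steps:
$l = 410$ ($l = 8 - -402 = 8 + 402 = 410$)
$\frac{-50715 + U{\left(l \right)}}{-355326 - 15311} = \frac{-50715 + 559}{-355326 - 15311} = - \frac{50156}{-370637} = \left(-50156\right) \left(- \frac{1}{370637}\right) = \frac{50156}{370637}$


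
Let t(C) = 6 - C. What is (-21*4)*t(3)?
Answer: -252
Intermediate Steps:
(-21*4)*t(3) = (-21*4)*(6 - 1*3) = -84*(6 - 3) = -84*3 = -252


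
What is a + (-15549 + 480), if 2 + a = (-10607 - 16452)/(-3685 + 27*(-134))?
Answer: -110036454/7303 ≈ -15067.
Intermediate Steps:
a = 12453/7303 (a = -2 + (-10607 - 16452)/(-3685 + 27*(-134)) = -2 - 27059/(-3685 - 3618) = -2 - 27059/(-7303) = -2 - 27059*(-1/7303) = -2 + 27059/7303 = 12453/7303 ≈ 1.7052)
a + (-15549 + 480) = 12453/7303 + (-15549 + 480) = 12453/7303 - 15069 = -110036454/7303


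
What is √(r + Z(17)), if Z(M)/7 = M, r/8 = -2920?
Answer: I*√23241 ≈ 152.45*I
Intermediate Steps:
r = -23360 (r = 8*(-2920) = -23360)
Z(M) = 7*M
√(r + Z(17)) = √(-23360 + 7*17) = √(-23360 + 119) = √(-23241) = I*√23241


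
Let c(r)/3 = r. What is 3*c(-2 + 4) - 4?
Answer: 14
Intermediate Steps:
c(r) = 3*r
3*c(-2 + 4) - 4 = 3*(3*(-2 + 4)) - 4 = 3*(3*2) - 4 = 3*6 - 4 = 18 - 4 = 14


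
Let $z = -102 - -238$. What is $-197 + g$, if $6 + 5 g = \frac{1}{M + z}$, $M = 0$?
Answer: $- \frac{26955}{136} \approx -198.2$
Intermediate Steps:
$z = 136$ ($z = -102 + 238 = 136$)
$g = - \frac{163}{136}$ ($g = - \frac{6}{5} + \frac{1}{5 \left(0 + 136\right)} = - \frac{6}{5} + \frac{1}{5 \cdot 136} = - \frac{6}{5} + \frac{1}{5} \cdot \frac{1}{136} = - \frac{6}{5} + \frac{1}{680} = - \frac{163}{136} \approx -1.1985$)
$-197 + g = -197 - \frac{163}{136} = - \frac{26955}{136}$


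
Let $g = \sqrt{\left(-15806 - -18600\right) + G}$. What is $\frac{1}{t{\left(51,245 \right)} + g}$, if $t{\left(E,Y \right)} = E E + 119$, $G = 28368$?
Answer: $\frac{1360}{3683619} - \frac{\sqrt{31162}}{7367238} \approx 0.00034524$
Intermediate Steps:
$t{\left(E,Y \right)} = 119 + E^{2}$ ($t{\left(E,Y \right)} = E^{2} + 119 = 119 + E^{2}$)
$g = \sqrt{31162}$ ($g = \sqrt{\left(-15806 - -18600\right) + 28368} = \sqrt{\left(-15806 + 18600\right) + 28368} = \sqrt{2794 + 28368} = \sqrt{31162} \approx 176.53$)
$\frac{1}{t{\left(51,245 \right)} + g} = \frac{1}{\left(119 + 51^{2}\right) + \sqrt{31162}} = \frac{1}{\left(119 + 2601\right) + \sqrt{31162}} = \frac{1}{2720 + \sqrt{31162}}$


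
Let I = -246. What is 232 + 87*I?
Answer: -21170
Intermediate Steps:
232 + 87*I = 232 + 87*(-246) = 232 - 21402 = -21170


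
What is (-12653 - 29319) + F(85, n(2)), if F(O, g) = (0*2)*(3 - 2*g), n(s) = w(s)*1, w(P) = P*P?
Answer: -41972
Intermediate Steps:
w(P) = P²
n(s) = s² (n(s) = s²*1 = s²)
F(O, g) = 0 (F(O, g) = 0*(3 - 2*g) = 0)
(-12653 - 29319) + F(85, n(2)) = (-12653 - 29319) + 0 = -41972 + 0 = -41972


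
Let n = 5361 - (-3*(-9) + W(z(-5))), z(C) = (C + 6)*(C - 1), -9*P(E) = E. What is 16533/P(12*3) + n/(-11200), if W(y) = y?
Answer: -2314887/560 ≈ -4133.7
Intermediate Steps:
P(E) = -E/9
z(C) = (-1 + C)*(6 + C) (z(C) = (6 + C)*(-1 + C) = (-1 + C)*(6 + C))
n = 5340 (n = 5361 - (-3*(-9) + (-6 + (-5)² + 5*(-5))) = 5361 - (27 + (-6 + 25 - 25)) = 5361 - (27 - 6) = 5361 - 1*21 = 5361 - 21 = 5340)
16533/P(12*3) + n/(-11200) = 16533/((-4*3/3)) + 5340/(-11200) = 16533/((-⅑*36)) + 5340*(-1/11200) = 16533/(-4) - 267/560 = 16533*(-¼) - 267/560 = -16533/4 - 267/560 = -2314887/560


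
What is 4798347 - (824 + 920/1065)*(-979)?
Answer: 1194054295/213 ≈ 5.6059e+6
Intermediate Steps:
4798347 - (824 + 920/1065)*(-979) = 4798347 - (824 + 920*(1/1065))*(-979) = 4798347 - (824 + 184/213)*(-979) = 4798347 - 175696*(-979)/213 = 4798347 - 1*(-172006384/213) = 4798347 + 172006384/213 = 1194054295/213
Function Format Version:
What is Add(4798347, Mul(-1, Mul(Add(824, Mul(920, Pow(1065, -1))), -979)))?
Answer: Rational(1194054295, 213) ≈ 5.6059e+6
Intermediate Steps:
Add(4798347, Mul(-1, Mul(Add(824, Mul(920, Pow(1065, -1))), -979))) = Add(4798347, Mul(-1, Mul(Add(824, Mul(920, Rational(1, 1065))), -979))) = Add(4798347, Mul(-1, Mul(Add(824, Rational(184, 213)), -979))) = Add(4798347, Mul(-1, Mul(Rational(175696, 213), -979))) = Add(4798347, Mul(-1, Rational(-172006384, 213))) = Add(4798347, Rational(172006384, 213)) = Rational(1194054295, 213)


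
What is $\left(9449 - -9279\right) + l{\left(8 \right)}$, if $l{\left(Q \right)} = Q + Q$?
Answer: $18744$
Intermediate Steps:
$l{\left(Q \right)} = 2 Q$
$\left(9449 - -9279\right) + l{\left(8 \right)} = \left(9449 - -9279\right) + 2 \cdot 8 = \left(9449 + 9279\right) + 16 = 18728 + 16 = 18744$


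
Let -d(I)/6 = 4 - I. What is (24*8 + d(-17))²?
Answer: 4356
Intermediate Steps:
d(I) = -24 + 6*I (d(I) = -6*(4 - I) = -24 + 6*I)
(24*8 + d(-17))² = (24*8 + (-24 + 6*(-17)))² = (192 + (-24 - 102))² = (192 - 126)² = 66² = 4356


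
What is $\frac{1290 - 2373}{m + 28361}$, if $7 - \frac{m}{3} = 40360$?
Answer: $\frac{1083}{92698} \approx 0.011683$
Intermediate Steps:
$m = -121059$ ($m = 21 - 121080 = -121059$)
$\frac{1290 - 2373}{m + 28361} = \frac{1290 - 2373}{-121059 + 28361} = - \frac{1083}{-92698} = \left(-1083\right) \left(- \frac{1}{92698}\right) = \frac{1083}{92698}$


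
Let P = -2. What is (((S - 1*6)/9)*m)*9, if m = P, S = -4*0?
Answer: 12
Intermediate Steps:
S = 0
m = -2
(((S - 1*6)/9)*m)*9 = (((0 - 1*6)/9)*(-2))*9 = (((0 - 6)*(⅑))*(-2))*9 = (-6*⅑*(-2))*9 = -⅔*(-2)*9 = (4/3)*9 = 12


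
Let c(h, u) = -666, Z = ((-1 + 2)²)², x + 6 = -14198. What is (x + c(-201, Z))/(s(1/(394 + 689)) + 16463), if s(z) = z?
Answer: -1610421/1782943 ≈ -0.90324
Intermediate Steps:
x = -14204 (x = -6 - 14198 = -14204)
Z = 1 (Z = (1²)² = 1² = 1)
(x + c(-201, Z))/(s(1/(394 + 689)) + 16463) = (-14204 - 666)/(1/(394 + 689) + 16463) = -14870/(1/1083 + 16463) = -14870/17829430/1083 = -14870*1083/17829430 = -1610421/1782943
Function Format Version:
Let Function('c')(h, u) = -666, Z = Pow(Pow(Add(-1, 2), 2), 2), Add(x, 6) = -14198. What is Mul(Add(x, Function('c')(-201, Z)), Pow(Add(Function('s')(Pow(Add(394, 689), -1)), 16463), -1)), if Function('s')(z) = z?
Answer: Rational(-1610421, 1782943) ≈ -0.90324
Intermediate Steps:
x = -14204 (x = Add(-6, -14198) = -14204)
Z = 1 (Z = Pow(Pow(1, 2), 2) = Pow(1, 2) = 1)
Mul(Add(x, Function('c')(-201, Z)), Pow(Add(Function('s')(Pow(Add(394, 689), -1)), 16463), -1)) = Mul(Add(-14204, -666), Pow(Add(Pow(Add(394, 689), -1), 16463), -1)) = Mul(-14870, Pow(Add(Pow(1083, -1), 16463), -1)) = Mul(-14870, Pow(Add(Rational(1, 1083), 16463), -1)) = Mul(-14870, Pow(Rational(17829430, 1083), -1)) = Mul(-14870, Rational(1083, 17829430)) = Rational(-1610421, 1782943)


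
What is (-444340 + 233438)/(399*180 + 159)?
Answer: -210902/71979 ≈ -2.9300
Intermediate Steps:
(-444340 + 233438)/(399*180 + 159) = -210902/(71820 + 159) = -210902/71979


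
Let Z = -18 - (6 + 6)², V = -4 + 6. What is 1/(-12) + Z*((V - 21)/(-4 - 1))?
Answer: -36941/60 ≈ -615.68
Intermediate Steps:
V = 2
Z = -162 (Z = -18 - 1*12² = -18 - 1*144 = -18 - 144 = -162)
1/(-12) + Z*((V - 21)/(-4 - 1)) = 1/(-12) - 162*(2 - 21)/(-4 - 1) = -1/12 - (-3078)/(-5) = -1/12 - (-3078)*(-1)/5 = -1/12 - 162*19/5 = -1/12 - 3078/5 = -36941/60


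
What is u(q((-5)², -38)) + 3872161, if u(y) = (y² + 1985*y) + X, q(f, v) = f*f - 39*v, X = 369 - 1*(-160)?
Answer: 12494534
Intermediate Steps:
X = 529 (X = 369 + 160 = 529)
q(f, v) = f² - 39*v
u(y) = 529 + y² + 1985*y (u(y) = (y² + 1985*y) + 529 = 529 + y² + 1985*y)
u(q((-5)², -38)) + 3872161 = (529 + (((-5)²)² - 39*(-38))² + 1985*(((-5)²)² - 39*(-38))) + 3872161 = (529 + (25² + 1482)² + 1985*(25² + 1482)) + 3872161 = (529 + (625 + 1482)² + 1985*(625 + 1482)) + 3872161 = (529 + 2107² + 1985*2107) + 3872161 = (529 + 4439449 + 4182395) + 3872161 = 8622373 + 3872161 = 12494534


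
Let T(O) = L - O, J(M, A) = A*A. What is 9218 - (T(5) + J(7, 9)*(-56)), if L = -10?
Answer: 13769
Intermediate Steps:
J(M, A) = A²
T(O) = -10 - O
9218 - (T(5) + J(7, 9)*(-56)) = 9218 - ((-10 - 1*5) + 9²*(-56)) = 9218 - ((-10 - 5) + 81*(-56)) = 9218 - (-15 - 4536) = 9218 - 1*(-4551) = 9218 + 4551 = 13769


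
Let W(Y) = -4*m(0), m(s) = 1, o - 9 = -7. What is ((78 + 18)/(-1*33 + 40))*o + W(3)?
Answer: 164/7 ≈ 23.429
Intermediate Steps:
o = 2 (o = 9 - 7 = 2)
W(Y) = -4 (W(Y) = -4*1 = -4)
((78 + 18)/(-1*33 + 40))*o + W(3) = ((78 + 18)/(-1*33 + 40))*2 - 4 = (96/(-33 + 40))*2 - 4 = (96/7)*2 - 4 = 192/7 - 4 = 164/7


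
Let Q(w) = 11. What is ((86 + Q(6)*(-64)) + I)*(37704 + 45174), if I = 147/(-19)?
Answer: -51859818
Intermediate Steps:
I = -147/19 (I = 147*(-1/19) = -147/19 ≈ -7.7368)
((86 + Q(6)*(-64)) + I)*(37704 + 45174) = ((86 + 11*(-64)) - 147/19)*(37704 + 45174) = ((86 - 704) - 147/19)*82878 = (-618 - 147/19)*82878 = -11889/19*82878 = -51859818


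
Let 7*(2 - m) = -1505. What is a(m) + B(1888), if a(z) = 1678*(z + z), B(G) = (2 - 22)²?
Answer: 728652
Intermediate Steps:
m = 217 (m = 2 - ⅐*(-1505) = 2 + 215 = 217)
B(G) = 400 (B(G) = (-20)² = 400)
a(z) = 3356*z (a(z) = 1678*(2*z) = 3356*z)
a(m) + B(1888) = 3356*217 + 400 = 728252 + 400 = 728652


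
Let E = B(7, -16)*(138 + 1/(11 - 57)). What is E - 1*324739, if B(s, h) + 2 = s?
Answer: -14906259/46 ≈ -3.2405e+5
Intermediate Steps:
B(s, h) = -2 + s
E = 31735/46 (E = (-2 + 7)*(138 + 1/(11 - 57)) = 5*(138 + 1/(-46)) = 5*(138 - 1/46) = 5*(6347/46) = 31735/46 ≈ 689.89)
E - 1*324739 = 31735/46 - 1*324739 = 31735/46 - 324739 = -14906259/46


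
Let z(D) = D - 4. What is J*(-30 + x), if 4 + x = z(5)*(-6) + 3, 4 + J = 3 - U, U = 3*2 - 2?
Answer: 185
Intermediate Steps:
z(D) = -4 + D
U = 4 (U = 6 - 2 = 4)
J = -5 (J = -4 + (3 - 1*4) = -4 + (3 - 4) = -4 - 1 = -5)
x = -7 (x = -4 + ((-4 + 5)*(-6) + 3) = -4 + (1*(-6) + 3) = -4 + (-6 + 3) = -4 - 3 = -7)
J*(-30 + x) = -5*(-30 - 7) = -5*(-37) = 185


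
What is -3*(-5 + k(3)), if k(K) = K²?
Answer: -12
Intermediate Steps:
-3*(-5 + k(3)) = -3*(-5 + 3²) = -3*(-5 + 9) = -3*4 = -12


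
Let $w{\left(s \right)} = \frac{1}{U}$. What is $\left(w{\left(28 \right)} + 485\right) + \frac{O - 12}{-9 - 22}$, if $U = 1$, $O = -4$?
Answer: $\frac{15082}{31} \approx 486.52$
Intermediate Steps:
$w{\left(s \right)} = 1$ ($w{\left(s \right)} = 1^{-1} = 1$)
$\left(w{\left(28 \right)} + 485\right) + \frac{O - 12}{-9 - 22} = \left(1 + 485\right) + \frac{-4 - 12}{-9 - 22} = 486 + \frac{1}{-31} \left(-16\right) = 486 - - \frac{16}{31} = 486 + \frac{16}{31} = \frac{15082}{31}$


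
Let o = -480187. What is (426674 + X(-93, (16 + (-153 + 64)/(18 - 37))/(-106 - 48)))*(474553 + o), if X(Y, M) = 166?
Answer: -2404816560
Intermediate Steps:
(426674 + X(-93, (16 + (-153 + 64)/(18 - 37))/(-106 - 48)))*(474553 + o) = (426674 + 166)*(474553 - 480187) = 426840*(-5634) = -2404816560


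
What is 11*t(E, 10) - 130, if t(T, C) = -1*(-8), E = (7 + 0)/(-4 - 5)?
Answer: -42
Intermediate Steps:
E = -7/9 (E = 7/(-9) = 7*(-⅑) = -7/9 ≈ -0.77778)
t(T, C) = 8
11*t(E, 10) - 130 = 11*8 - 130 = 88 - 130 = -42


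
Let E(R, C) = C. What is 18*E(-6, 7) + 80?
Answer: 206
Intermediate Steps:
18*E(-6, 7) + 80 = 18*7 + 80 = 126 + 80 = 206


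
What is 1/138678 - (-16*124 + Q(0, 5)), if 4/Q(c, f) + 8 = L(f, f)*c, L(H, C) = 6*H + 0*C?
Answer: 137603246/69339 ≈ 1984.5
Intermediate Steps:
L(H, C) = 6*H (L(H, C) = 6*H + 0 = 6*H)
Q(c, f) = 4/(-8 + 6*c*f) (Q(c, f) = 4/(-8 + (6*f)*c) = 4/(-8 + 6*c*f))
1/138678 - (-16*124 + Q(0, 5)) = 1/138678 - (-16*124 + 2/(-4 + 3*0*5)) = 1/138678 - (-1984 + 2/(-4 + 0)) = 1/138678 - (-1984 + 2/(-4)) = 1/138678 - (-1984 + 2*(-1/4)) = 1/138678 - (-1984 - 1/2) = 1/138678 - 1*(-3969/2) = 1/138678 + 3969/2 = 137603246/69339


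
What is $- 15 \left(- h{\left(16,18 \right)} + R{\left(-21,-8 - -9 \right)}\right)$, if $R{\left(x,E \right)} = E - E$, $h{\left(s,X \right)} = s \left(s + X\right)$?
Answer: $8160$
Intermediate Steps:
$h{\left(s,X \right)} = s \left(X + s\right)$
$R{\left(x,E \right)} = 0$
$- 15 \left(- h{\left(16,18 \right)} + R{\left(-21,-8 - -9 \right)}\right) = - 15 \left(- 16 \left(18 + 16\right) + 0\right) = - 15 \left(- 16 \cdot 34 + 0\right) = - 15 \left(\left(-1\right) 544 + 0\right) = - 15 \left(-544 + 0\right) = \left(-15\right) \left(-544\right) = 8160$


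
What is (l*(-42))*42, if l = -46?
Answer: 81144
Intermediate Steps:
(l*(-42))*42 = -46*(-42)*42 = 1932*42 = 81144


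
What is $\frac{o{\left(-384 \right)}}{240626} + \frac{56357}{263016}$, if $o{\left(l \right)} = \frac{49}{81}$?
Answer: $\frac{61025033657}{284798196072} \approx 0.21427$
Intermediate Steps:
$o{\left(l \right)} = \frac{49}{81}$ ($o{\left(l \right)} = 49 \cdot \frac{1}{81} = \frac{49}{81}$)
$\frac{o{\left(-384 \right)}}{240626} + \frac{56357}{263016} = \frac{49}{81 \cdot 240626} + \frac{56357}{263016} = \frac{49}{81} \cdot \frac{1}{240626} + 56357 \cdot \frac{1}{263016} = \frac{49}{19490706} + \frac{56357}{263016} = \frac{61025033657}{284798196072}$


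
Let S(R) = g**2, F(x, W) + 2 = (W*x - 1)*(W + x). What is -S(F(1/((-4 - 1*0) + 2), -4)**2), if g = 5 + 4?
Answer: -81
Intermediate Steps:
g = 9
F(x, W) = -2 + (-1 + W*x)*(W + x) (F(x, W) = -2 + (W*x - 1)*(W + x) = -2 + (-1 + W*x)*(W + x))
S(R) = 81 (S(R) = 9**2 = 81)
-S(F(1/((-4 - 1*0) + 2), -4)**2) = -1*81 = -81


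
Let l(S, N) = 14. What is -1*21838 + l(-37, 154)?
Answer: -21824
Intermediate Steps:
-1*21838 + l(-37, 154) = -1*21838 + 14 = -21838 + 14 = -21824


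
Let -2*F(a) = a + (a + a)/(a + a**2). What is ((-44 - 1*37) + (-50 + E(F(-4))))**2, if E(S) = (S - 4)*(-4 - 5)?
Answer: 13456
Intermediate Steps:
F(a) = -a/2 - a/(a + a**2) (F(a) = -(a + (a + a)/(a + a**2))/2 = -(a + (2*a)/(a + a**2))/2 = -(a + 2*a/(a + a**2))/2 = -a/2 - a/(a + a**2))
E(S) = 36 - 9*S (E(S) = (-4 + S)*(-9) = 36 - 9*S)
((-44 - 1*37) + (-50 + E(F(-4))))**2 = ((-44 - 1*37) + (-50 + (36 - 9*(-2 - 1*(-4) - 1*(-4)**2)/(2*(1 - 4)))))**2 = ((-44 - 37) + (-50 + (36 - 9*(-2 + 4 - 1*16)/(2*(-3)))))**2 = (-81 + (-50 + (36 - 9*(-1)*(-2 + 4 - 16)/(2*3))))**2 = (-81 + (-50 + (36 - 9*(-1)*(-14)/(2*3))))**2 = (-81 + (-50 + (36 - 9*7/3)))**2 = (-81 + (-50 + (36 - 21)))**2 = (-81 + (-50 + 15))**2 = (-81 - 35)**2 = (-116)**2 = 13456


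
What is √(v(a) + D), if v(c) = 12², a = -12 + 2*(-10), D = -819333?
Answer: 3*I*√91021 ≈ 905.09*I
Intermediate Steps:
a = -32 (a = -12 - 20 = -32)
v(c) = 144
√(v(a) + D) = √(144 - 819333) = √(-819189) = 3*I*√91021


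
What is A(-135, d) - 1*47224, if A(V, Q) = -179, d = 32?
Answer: -47403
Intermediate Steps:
A(-135, d) - 1*47224 = -179 - 1*47224 = -179 - 47224 = -47403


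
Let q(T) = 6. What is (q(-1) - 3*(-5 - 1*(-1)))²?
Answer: 324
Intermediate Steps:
(q(-1) - 3*(-5 - 1*(-1)))² = (6 - 3*(-5 - 1*(-1)))² = (6 - 3*(-5 + 1))² = (6 - 3*(-4))² = (6 + 12)² = 18² = 324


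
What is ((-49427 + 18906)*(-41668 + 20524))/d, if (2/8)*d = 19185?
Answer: 53778002/6395 ≈ 8409.4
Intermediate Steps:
d = 76740 (d = 4*19185 = 76740)
((-49427 + 18906)*(-41668 + 20524))/d = ((-49427 + 18906)*(-41668 + 20524))/76740 = -30521*(-21144)*(1/76740) = 645336024*(1/76740) = 53778002/6395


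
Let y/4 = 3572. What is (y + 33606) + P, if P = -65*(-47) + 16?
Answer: 50965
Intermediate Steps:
y = 14288 (y = 4*3572 = 14288)
P = 3071 (P = 3055 + 16 = 3071)
(y + 33606) + P = (14288 + 33606) + 3071 = 47894 + 3071 = 50965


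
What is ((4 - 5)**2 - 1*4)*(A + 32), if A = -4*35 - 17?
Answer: 375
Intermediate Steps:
A = -157 (A = -140 - 17 = -157)
((4 - 5)**2 - 1*4)*(A + 32) = ((4 - 5)**2 - 1*4)*(-157 + 32) = ((-1)**2 - 4)*(-125) = (1 - 4)*(-125) = -3*(-125) = 375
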